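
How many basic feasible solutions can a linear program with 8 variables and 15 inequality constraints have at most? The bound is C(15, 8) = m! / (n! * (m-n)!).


Each vertex corresponds to some choice of n active constraints out of m, so the number of vertices is at most C(m, n) = m! / (n!(m-n)!).
m = 15, n = 8
Numerator: 15 * 14 * 13 * 12 * 11 * 10 * 9 * 8
Denominator: 8! = 40320
C(15, 8) = 6435


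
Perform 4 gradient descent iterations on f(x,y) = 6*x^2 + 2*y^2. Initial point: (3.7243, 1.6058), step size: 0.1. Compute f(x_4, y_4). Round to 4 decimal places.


Gradient descent on f(x,y) = 6*x^2 + 2*y^2.
Starting point: (3.7243, 1.6058), alpha = 0.1
Step 1: grad_x = 2*6*3.7243 = 44.6916, grad_y = 2*2*1.6058 = 6.4232
  x_1 = 3.7243 - 0.1*44.6916 = -0.7449
  y_1 = 1.6058 - 0.1*6.4232 = 0.9635
Step 2: grad_x = 2*6*-0.7449 = -8.9383, grad_y = 2*2*0.9635 = 3.8539
  x_2 = -0.7449 - 0.1*-8.9383 = 0.149
  y_2 = 0.9635 - 0.1*3.8539 = 0.5781
Step 3: grad_x = 2*6*0.149 = 1.7877, grad_y = 2*2*0.5781 = 2.3124
  x_3 = 0.149 - 0.1*1.7877 = -0.0298
  y_3 = 0.5781 - 0.1*2.3124 = 0.3469
Step 4: grad_x = 2*6*-0.0298 = -0.3575, grad_y = 2*2*0.3469 = 1.3874
  x_4 = -0.0298 - 0.1*-0.3575 = 0.006
  y_4 = 0.3469 - 0.1*1.3874 = 0.2081
f(0.006, 0.2081) = 6*0.006^2 + 2*0.2081^2 = 0.0868


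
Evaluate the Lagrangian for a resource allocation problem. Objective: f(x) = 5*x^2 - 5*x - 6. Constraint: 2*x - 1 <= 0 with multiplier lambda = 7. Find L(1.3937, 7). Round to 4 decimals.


Step 1: Evaluate f(x).
f(1.3937) = 5*1.3937^2 - 5*1.3937 - 6 = -3.2565
Step 2: Evaluate g(x).
g(1.3937) = 2*1.3937 - 1 = 1.7874
Step 3: Compute Lagrangian.
L = -3.2565 + 7*1.7874 = 9.2553


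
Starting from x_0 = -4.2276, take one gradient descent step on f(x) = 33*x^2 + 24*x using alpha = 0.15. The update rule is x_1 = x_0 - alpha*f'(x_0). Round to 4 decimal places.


We compute the gradient at x_0 and apply the update.
f'(x) = 66*x + 24
f'(-4.2276) = 66*-4.2276 + 24 = -255.0216
x_1 = -4.2276 - 0.15*-255.0216 = 34.0256


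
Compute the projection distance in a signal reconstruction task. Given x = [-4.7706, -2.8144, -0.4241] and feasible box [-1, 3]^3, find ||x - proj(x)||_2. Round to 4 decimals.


Project each component onto [-1, 3].
clip(-4.7706) = -1.0, clip(-2.8144) = -1.0, clip(-0.4241) = -0.4241
Projection = [-1.0, -1.0, -0.4241]
Squared diffs: [14.2174, 3.292, 0.0]
Distance = sqrt(17.5094) = 4.1844


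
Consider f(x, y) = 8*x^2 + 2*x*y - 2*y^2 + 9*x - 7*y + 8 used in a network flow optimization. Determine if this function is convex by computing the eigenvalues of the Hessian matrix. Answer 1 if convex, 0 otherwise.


The Hessian of f(x,y) = 8*x^2 + 2*x*y - 2*y^2 + 9*x - 7*y + 8 is:
H = [[16, 2], [2, -4]]
Trace = 16 - 4 = 12
Determinant = 16*-4 - (2)^2 = -68
Discriminant = (12)^2 - 4*-68 = 416.0
Eigenvalues: lambda_1 = -4.198, lambda_2 = 16.198
The function is not convex.

0


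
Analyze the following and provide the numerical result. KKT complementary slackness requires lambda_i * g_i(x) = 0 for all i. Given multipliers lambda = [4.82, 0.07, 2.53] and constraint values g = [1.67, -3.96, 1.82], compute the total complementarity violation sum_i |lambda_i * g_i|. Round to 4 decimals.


KKT complementary slackness check:
lambda_1 * g_1 = 4.82 * 1.67 = 8.0494
lambda_2 * g_2 = 0.07 * -3.96 = -0.2772
lambda_3 * g_3 = 2.53 * 1.82 = 4.6046
Total violation = 8.0494 + 0.2772 + 4.6046 = 12.9312


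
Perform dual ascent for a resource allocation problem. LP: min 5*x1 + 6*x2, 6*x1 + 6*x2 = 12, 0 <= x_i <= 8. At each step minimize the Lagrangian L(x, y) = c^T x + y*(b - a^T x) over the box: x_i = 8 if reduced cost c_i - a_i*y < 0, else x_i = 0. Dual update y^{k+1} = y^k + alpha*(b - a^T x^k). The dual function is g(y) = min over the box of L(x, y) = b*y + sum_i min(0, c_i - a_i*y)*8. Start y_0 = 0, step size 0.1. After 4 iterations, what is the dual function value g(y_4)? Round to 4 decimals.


Dual ascent for LP: min 5*x1 + 6*x2, 6*x1 + 6*x2 = 12, 0 <= x_i <= 8
Step 1: y^k = 0.0, reduced costs: (5.0, 6.0)
  x^k = (0.0, 0.0), subgradient = b - a^T x = 12.0
  y^{k+1} = 0.0 + 0.1*12.0 = 1.2
Step 2: y^k = 1.2, reduced costs: (-2.2, -1.2)
  x^k = (8.0, 8.0), subgradient = b - a^T x = -84.0
  y^{k+1} = 1.2 + 0.1*-84.0 = -7.2
Step 3: y^k = -7.2, reduced costs: (48.2, 49.2)
  x^k = (0.0, 0.0), subgradient = b - a^T x = 12.0
  y^{k+1} = -7.2 + 0.1*12.0 = -6.0
Step 4: y^k = -6.0, reduced costs: (41.0, 42.0)
  x^k = (0.0, 0.0), subgradient = b - a^T x = 12.0
  y^{k+1} = -6.0 + 0.1*12.0 = -4.8
Dual objective at y_4 = -4.8: reduced costs (33.8, 34.8), box minimizer x = (0.0, 0.0)
g(y_4) = b*y + (c1 - a1*y)*x1 + (c2 - a2*y)*x2 = 12*(-4.8) + 33.8*0.0 + 34.8*0.0 = -57.6 + 0.0 + 0.0 = -57.6


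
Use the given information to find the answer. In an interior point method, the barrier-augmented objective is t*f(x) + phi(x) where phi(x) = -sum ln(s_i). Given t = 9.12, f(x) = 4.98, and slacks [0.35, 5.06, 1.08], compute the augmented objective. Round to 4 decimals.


Step 1: Compute log-barrier.
ln values: [-1.0498, 1.6214, 0.077]
phi = -(-1.0498 + 1.6214 + 0.077) = -0.6485
Step 2: Compute augmented objective.
t*f(x) = 9.12*4.98 = 45.4176
Total = 45.4176 - 0.6485 = 44.7691


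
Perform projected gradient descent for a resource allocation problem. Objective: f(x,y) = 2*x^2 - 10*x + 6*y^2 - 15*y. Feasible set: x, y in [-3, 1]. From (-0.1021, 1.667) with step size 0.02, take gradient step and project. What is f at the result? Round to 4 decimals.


Step 1: Compute gradient at (-0.1021, 1.667).
grad_x = 2*2*-0.1021 - 10 = -10.4084
grad_y = 2*6*1.667 - 15 = 5.004
Step 2: Gradient step.
x_raw = -0.1021 - 0.02*-10.4084 = 0.1061
y_raw = 1.667 - 0.02*5.004 = 1.5669
Step 3: Project onto [-3, 1].
x_proj = clip(0.1061) = 0.1061
y_proj = clip(1.5669) = 1.0
Step 4: Evaluate f.
f(0.1061, 1.0) = -10.0382


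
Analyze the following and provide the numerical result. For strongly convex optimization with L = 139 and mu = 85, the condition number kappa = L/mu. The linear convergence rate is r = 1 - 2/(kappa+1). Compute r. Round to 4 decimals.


Step 1: Compute the condition number.
kappa = L/mu = 139/85 = 1.6353
Step 2: Compute the convergence rate.
r = 1 - 2/(kappa + 1) = 1 - 2*mu/(L + mu) = (L - mu)/(L + mu) = 54/224 = 0.2411


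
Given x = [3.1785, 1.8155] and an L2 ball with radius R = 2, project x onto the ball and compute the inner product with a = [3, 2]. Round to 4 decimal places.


Step 1: Compute ||x|| (intermediates to 6 decimals).
||x|| = sqrt(3.1785^2 + 1.8155^2) = 3.660451
Step 2: Project.
Since ||x|| > R, scale = R/||x|| = 2/3.660451 = 0.546381, proj(x) = scale * x
proj(x) = [1.736672, 0.991955]
Step 3: Dot product.
a^T * proj(x) = 3*1.736672 + 2*0.991955 = 7.1939


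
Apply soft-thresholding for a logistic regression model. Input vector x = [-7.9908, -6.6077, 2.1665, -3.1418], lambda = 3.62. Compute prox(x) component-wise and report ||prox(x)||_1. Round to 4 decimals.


Soft-thresholding with lambda = 3.62:
prox(-7.9908) = sign(-7.9908)*max(|-7.9908| - 3.62, 0) = -4.3708
prox(-6.6077) = sign(-6.6077)*max(|-6.6077| - 3.62, 0) = -2.9877
prox(2.1665) = sign(2.1665)*max(|2.1665| - 3.62, 0) = 0.0
prox(-3.1418) = sign(-3.1418)*max(|-3.1418| - 3.62, 0) = 0.0
prox(x) = [-4.3708, -2.9877, 0.0, 0.0]
||prox(x)||_1 = 4.3708 + 2.9877 + 0.0 + 0.0 = 7.3585


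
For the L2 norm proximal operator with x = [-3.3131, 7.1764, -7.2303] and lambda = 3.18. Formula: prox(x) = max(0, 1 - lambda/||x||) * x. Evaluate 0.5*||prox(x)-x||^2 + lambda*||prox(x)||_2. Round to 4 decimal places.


Step 1: Compute ||x||.
||x|| = 10.7124
Step 2: Compute scaling factor.
scale = max(0, 1 - 3.18/10.7124) = 0.7031
Step 3: prox(x) = [-2.3296, 5.0461, -5.084]
||prox(x)|| = 7.5324
Step 4: Proximal objective.
0.5*||prox-x||^2 = 5.0562
lambda*||prox|| = 23.953
Total = 29.0091


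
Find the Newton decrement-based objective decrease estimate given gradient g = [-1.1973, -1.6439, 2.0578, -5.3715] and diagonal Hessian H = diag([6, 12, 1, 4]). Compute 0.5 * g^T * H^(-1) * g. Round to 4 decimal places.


Step 1: H is diagonal, so H^(-1) * g = [-0.1996, -0.137, 2.0578, -1.3429].
Step 2: g^T H^(-1) g = sum_i g_i^2 / H_ii
  = (-1.1973)^2/6 + (-1.6439)^2/12 + (2.0578)^2/1 + (-5.3715)^2/4
  = 0.2389 + 0.2252 + 4.2345 + 7.2133 = 11.9119
Step 3: Objective decrease = 0.5 * g^T H^(-1) g = 5.956


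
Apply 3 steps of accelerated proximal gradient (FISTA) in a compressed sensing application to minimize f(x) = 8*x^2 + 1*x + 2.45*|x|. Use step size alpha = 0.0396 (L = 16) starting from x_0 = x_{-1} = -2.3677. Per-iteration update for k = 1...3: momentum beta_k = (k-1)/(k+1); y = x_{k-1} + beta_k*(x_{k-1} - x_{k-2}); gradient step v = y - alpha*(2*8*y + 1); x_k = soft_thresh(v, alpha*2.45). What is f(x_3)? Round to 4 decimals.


FISTA on f(x) = 8*x^2 + 1*x + 2.45*|x|
L = 16, alpha = 0.0396
Iteration 1: beta = 0.0, y = -2.3677 + 0.0*(-2.3677 + 2.3677) = -2.3677
  grad(y) = -36.8832, v = y - alpha*grad = -0.9071
  prox(v) = soft_thresh(-0.9071, 0.097) = -0.8101
Iteration 2: beta = 0.3333, y = -0.8101 + 0.3333*(-0.8101 + 2.3677) = -0.2909
  grad(y) = -3.6545, v = y - alpha*grad = -0.1462
  prox(v) = soft_thresh(-0.1462, 0.097) = -0.0492
Iteration 3: beta = 0.5, y = -0.0492 + 0.5*(-0.0492 + 0.8101) = 0.3313
  grad(y) = 6.3008, v = y - alpha*grad = 0.0818
  prox(v) = soft_thresh(0.0818, 0.097) = 0.0
f(x_3) = 8*0.0^2 + 1*0.0 + 2.45*|0.0| = 0.0


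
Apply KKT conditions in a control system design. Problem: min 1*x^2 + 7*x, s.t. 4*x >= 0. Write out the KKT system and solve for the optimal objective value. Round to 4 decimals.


Step 1: Try lambda = 0 (constraint inactive).
x_unc = -7/(2*1) = -3.5
Check: 4*-3.5 = -14.0 < 0 -- violated!
Step 2: Constraint must be active: 4*x = 0
x* = 0/4 = 0.0
lambda = (2*1*0.0 + 7)/4 = 1.75
Step 3: Compute optimal value.
f(x*) = 1*0.0^2 + 7*0.0 = 0.0


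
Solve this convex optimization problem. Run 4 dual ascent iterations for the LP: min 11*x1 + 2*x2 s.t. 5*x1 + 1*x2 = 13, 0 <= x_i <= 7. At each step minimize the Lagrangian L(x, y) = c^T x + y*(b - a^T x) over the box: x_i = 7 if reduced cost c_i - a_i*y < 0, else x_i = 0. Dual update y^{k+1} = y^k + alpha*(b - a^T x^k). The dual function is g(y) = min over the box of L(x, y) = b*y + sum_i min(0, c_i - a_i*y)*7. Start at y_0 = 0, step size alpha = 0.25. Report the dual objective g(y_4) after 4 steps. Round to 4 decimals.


Dual ascent for LP: min 11*x1 + 2*x2, 5*x1 + 1*x2 = 13, 0 <= x_i <= 7
Step 1: y^k = 0.0, reduced costs: (11.0, 2.0)
  x^k = (0.0, 0.0), subgradient = b - a^T x = 13.0
  y^{k+1} = 0.0 + 0.25*13.0 = 3.25
Step 2: y^k = 3.25, reduced costs: (-5.25, -1.25)
  x^k = (7.0, 7.0), subgradient = b - a^T x = -29.0
  y^{k+1} = 3.25 + 0.25*-29.0 = -4.0
Step 3: y^k = -4.0, reduced costs: (31.0, 6.0)
  x^k = (0.0, 0.0), subgradient = b - a^T x = 13.0
  y^{k+1} = -4.0 + 0.25*13.0 = -0.75
Step 4: y^k = -0.75, reduced costs: (14.75, 2.75)
  x^k = (0.0, 0.0), subgradient = b - a^T x = 13.0
  y^{k+1} = -0.75 + 0.25*13.0 = 2.5
Dual objective at y_4 = 2.5: reduced costs (-1.5, -0.5), box minimizer x = (7.0, 7.0)
g(y_4) = b*y + (c1 - a1*y)*x1 + (c2 - a2*y)*x2 = 13*2.5 + (-1.5)*7.0 + (-0.5)*7.0 = 32.5 - 10.5 - 3.5 = 18.5


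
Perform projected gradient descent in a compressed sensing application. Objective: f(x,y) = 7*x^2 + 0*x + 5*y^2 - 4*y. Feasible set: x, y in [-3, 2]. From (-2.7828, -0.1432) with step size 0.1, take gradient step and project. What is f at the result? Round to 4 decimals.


Step 1: Compute gradient at (-2.7828, -0.1432).
grad_x = 2*7*-2.7828 + 0 = -38.9592
grad_y = 2*5*-0.1432 - 4 = -5.432
Step 2: Gradient step.
x_raw = -2.7828 - 0.1*-38.9592 = 1.1131
y_raw = -0.1432 - 0.1*-5.432 = 0.4
Step 3: Project onto [-3, 2].
x_proj = clip(1.1131) = 1.1131
y_proj = clip(0.4) = 0.4
Step 4: Evaluate f.
f(1.1131, 0.4) = 7.8733


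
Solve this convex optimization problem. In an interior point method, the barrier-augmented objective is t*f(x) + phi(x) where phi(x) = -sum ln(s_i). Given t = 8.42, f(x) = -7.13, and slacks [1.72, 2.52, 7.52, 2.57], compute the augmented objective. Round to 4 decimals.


Step 1: Compute log-barrier.
ln values: [0.5423, 0.9243, 2.0176, 0.9439]
phi = -(0.5423 + 0.9243 + 2.0176 + 0.9439) = -4.4281
Step 2: Compute augmented objective.
t*f(x) = 8.42*-7.13 = -60.0346
Total = -60.0346 - 4.4281 = -64.4627


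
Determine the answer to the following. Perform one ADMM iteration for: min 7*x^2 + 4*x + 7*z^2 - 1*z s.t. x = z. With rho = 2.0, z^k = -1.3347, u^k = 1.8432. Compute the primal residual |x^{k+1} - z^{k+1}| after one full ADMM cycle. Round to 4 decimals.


ADMM iteration with rho = 2.0, z^k = -1.3347, u^k = 1.8432
Step 1: x-update.
Minimize 7*x^2 + 4*x + (2.0/2)*(x + 1.3347 + 1.8432)^2
FOC: (2*7 + 2.0)*x = -4 + 2.0*(-1.3347 - 1.8432)
x^{k+1} = -0.6472
Step 2: z-update.
Minimize 7*z^2 - 1*z + (2.0/2)*(-0.6472 - z + 1.8432)^2
FOC: (2*7 + 2.0)*z = 1 + 2.0*(-0.6472 + 1.8432)
z^{k+1} = 0.212
Step 3: u-update.
u^{k+1} = 1.8432 - 0.6472 - 0.212 = 0.984
Step 4: Primal residual = |-0.6472 - 0.212| = 0.8592


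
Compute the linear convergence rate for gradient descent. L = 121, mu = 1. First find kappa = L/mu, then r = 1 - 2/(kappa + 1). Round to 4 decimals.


Step 1: Compute the condition number.
kappa = L/mu = 121/1 = 121.0
Step 2: Compute the convergence rate.
r = 1 - 2/(kappa + 1) = 1 - 2*mu/(L + mu) = (L - mu)/(L + mu) = 120/122 = 0.9836


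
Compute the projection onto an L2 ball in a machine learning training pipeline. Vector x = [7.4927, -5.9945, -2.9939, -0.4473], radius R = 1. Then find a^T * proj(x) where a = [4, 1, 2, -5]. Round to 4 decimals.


Step 1: Compute ||x|| (intermediates to 6 decimals).
||x|| = sqrt(7.4927^2 + (-5.9945)^2 + (-2.9939)^2 + (-0.4473)^2) = 10.061714
Step 2: Project.
Since ||x|| > R, scale = R/||x|| = 1/10.061714 = 0.099387, proj(x) = scale * x
proj(x) = [0.744677, -0.595775, -0.297555, -0.044456]
Step 3: Dot product.
a^T * proj(x) = 4*0.744677 + 1*(-0.595775) + 2*(-0.297555) - 5*(-0.044456) = 2.0101


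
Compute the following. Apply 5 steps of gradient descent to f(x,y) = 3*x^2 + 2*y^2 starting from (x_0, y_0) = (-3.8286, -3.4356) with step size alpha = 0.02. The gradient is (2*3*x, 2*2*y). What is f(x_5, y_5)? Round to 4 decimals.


Gradient descent on f(x,y) = 3*x^2 + 2*y^2.
Starting point: (-3.8286, -3.4356), alpha = 0.02
Step 1: grad_x = 2*3*-3.8286 = -22.9716, grad_y = 2*2*-3.4356 = -13.7424
  x_1 = -3.8286 - 0.02*-22.9716 = -3.3692
  y_1 = -3.4356 - 0.02*-13.7424 = -3.1608
Step 2: grad_x = 2*3*-3.3692 = -20.215, grad_y = 2*2*-3.1608 = -12.643
  x_2 = -3.3692 - 0.02*-20.215 = -2.9649
  y_2 = -3.1608 - 0.02*-12.643 = -2.9079
Step 3: grad_x = 2*3*-2.9649 = -17.7892, grad_y = 2*2*-2.9079 = -11.6316
  x_3 = -2.9649 - 0.02*-17.7892 = -2.6091
  y_3 = -2.9079 - 0.02*-11.6316 = -2.6753
Step 4: grad_x = 2*3*-2.6091 = -15.6545, grad_y = 2*2*-2.6753 = -10.701
  x_4 = -2.6091 - 0.02*-15.6545 = -2.296
  y_4 = -2.6753 - 0.02*-10.701 = -2.4612
Step 5: grad_x = 2*3*-2.296 = -13.776, grad_y = 2*2*-2.4612 = -9.845
  x_5 = -2.296 - 0.02*-13.776 = -2.0205
  y_5 = -2.4612 - 0.02*-9.845 = -2.2643
f(-2.0205, -2.2643) = 3*(-2.0205)^2 + 2*(-2.2643)^2 = 22.5014


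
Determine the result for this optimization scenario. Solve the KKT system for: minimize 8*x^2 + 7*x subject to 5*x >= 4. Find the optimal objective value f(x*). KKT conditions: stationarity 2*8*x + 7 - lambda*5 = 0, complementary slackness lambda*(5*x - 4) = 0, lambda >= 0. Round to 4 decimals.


Step 1: Try lambda = 0 (constraint inactive).
x_unc = -7/(2*8) = -0.4375
Check: 5*-0.4375 = -2.1875 < 4 -- violated!
Step 2: Constraint must be active: 5*x = 4
x* = 4/5 = 0.8
lambda = (2*8*0.8 + 7)/5 = 3.96
Step 3: Compute optimal value.
f(x*) = 8*0.8^2 + 7*0.8 = 10.72


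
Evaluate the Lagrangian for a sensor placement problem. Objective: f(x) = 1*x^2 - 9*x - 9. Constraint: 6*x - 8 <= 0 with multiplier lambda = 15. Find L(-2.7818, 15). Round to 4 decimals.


Step 1: Evaluate f(x).
f(-2.7818) = 1*(-2.7818)^2 - 9*(-2.7818) - 9 = 23.7746
Step 2: Evaluate g(x).
g(-2.7818) = 6*-2.7818 - 8 = -24.6908
Step 3: Compute Lagrangian.
L = 23.7746 + 15*-24.6908 = -346.5874


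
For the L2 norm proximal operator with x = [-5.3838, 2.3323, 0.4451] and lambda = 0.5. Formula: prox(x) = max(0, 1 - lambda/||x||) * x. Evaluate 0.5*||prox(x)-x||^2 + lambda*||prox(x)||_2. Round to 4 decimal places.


Step 1: Compute ||x||.
||x|| = 5.8841
Step 2: Compute scaling factor.
scale = max(0, 1 - 0.5/5.8841) = 0.915
Step 3: prox(x) = [-4.9263, 2.1341, 0.4073]
||prox(x)|| = 5.3841
Step 4: Proximal objective.
0.5*||prox-x||^2 = 0.125
lambda*||prox|| = 2.6921
Total = 2.8171


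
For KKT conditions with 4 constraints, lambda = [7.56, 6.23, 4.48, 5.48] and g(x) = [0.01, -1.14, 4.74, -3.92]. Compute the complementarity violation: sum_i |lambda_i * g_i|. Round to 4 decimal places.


KKT complementary slackness check:
lambda_1 * g_1 = 7.56 * 0.01 = 0.0756
lambda_2 * g_2 = 6.23 * -1.14 = -7.1022
lambda_3 * g_3 = 4.48 * 4.74 = 21.2352
lambda_4 * g_4 = 5.48 * -3.92 = -21.4816
Total violation = 0.0756 + 7.1022 + 21.2352 + 21.4816 = 49.8946


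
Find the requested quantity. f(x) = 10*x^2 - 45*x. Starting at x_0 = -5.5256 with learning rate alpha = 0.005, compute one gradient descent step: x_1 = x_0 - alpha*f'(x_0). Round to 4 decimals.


We compute the gradient at x_0 and apply the update.
f'(x) = 20*x - 45
f'(-5.5256) = 20*-5.5256 - 45 = -155.512
x_1 = -5.5256 - 0.005*-155.512 = -4.748


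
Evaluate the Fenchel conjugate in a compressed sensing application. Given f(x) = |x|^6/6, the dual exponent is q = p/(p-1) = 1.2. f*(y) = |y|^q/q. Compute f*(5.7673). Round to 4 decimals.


The conjugate exponent q satisfies 1/p + 1/q = 1.
p = 6, so q = 6/(6 - 1) = 1.2
|y|^q = 5.7673^1.2 = 8.1878
f*(5.7673) = 8.1878 / 1.2 = 6.8232


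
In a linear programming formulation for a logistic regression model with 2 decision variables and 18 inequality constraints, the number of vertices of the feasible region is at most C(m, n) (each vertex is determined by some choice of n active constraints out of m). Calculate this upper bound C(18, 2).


Each vertex corresponds to some choice of n active constraints out of m, so the number of vertices is at most C(m, n) = m! / (n!(m-n)!).
m = 18, n = 2
Numerator: 18 * 17
Denominator: 2! = 2
C(18, 2) = 153


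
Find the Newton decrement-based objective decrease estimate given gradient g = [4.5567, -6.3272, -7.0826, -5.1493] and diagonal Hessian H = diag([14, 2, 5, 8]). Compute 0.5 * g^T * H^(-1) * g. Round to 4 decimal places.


Step 1: H is diagonal, so H^(-1) * g = [0.3255, -3.1636, -1.4165, -0.6437].
Step 2: g^T H^(-1) g = sum_i g_i^2 / H_ii
  = (4.5567)^2/14 + (-6.3272)^2/2 + (-7.0826)^2/5 + (-5.1493)^2/8
  = 1.4831 + 20.0167 + 10.0326 + 3.3144 = 34.8469
Step 3: Objective decrease = 0.5 * g^T H^(-1) g = 17.4234


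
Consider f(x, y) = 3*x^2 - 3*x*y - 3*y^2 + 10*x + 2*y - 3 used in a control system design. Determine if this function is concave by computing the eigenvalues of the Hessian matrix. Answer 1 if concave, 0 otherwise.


The Hessian of f(x,y) = 3*x^2 - 3*x*y - 3*y^2 + 10*x + 2*y - 3 is:
H = [[6, -3], [-3, -6]]
Trace = 6 - 6 = 0
Determinant = 6*-6 - (-3)^2 = -45
Discriminant = (0)^2 - 4*-45 = 180.0
Eigenvalues: lambda_1 = -6.7082, lambda_2 = 6.7082
The function is not concave.

0


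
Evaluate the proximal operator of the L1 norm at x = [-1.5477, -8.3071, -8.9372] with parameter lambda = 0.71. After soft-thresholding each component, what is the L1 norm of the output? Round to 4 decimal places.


Soft-thresholding with lambda = 0.71:
prox(-1.5477) = sign(-1.5477)*max(|-1.5477| - 0.71, 0) = -0.8377
prox(-8.3071) = sign(-8.3071)*max(|-8.3071| - 0.71, 0) = -7.5971
prox(-8.9372) = sign(-8.9372)*max(|-8.9372| - 0.71, 0) = -8.2272
prox(x) = [-0.8377, -7.5971, -8.2272]
||prox(x)||_1 = 0.8377 + 7.5971 + 8.2272 = 16.662


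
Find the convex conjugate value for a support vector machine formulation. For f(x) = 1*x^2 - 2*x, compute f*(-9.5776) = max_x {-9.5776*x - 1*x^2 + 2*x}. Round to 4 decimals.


f*(y) = sup_x {y*x - a*x^2 - b*x} = sup_x {(y-b)*x - a*x^2}
FOC: (y - b) - 2a*x = 0 => x* = (y - b)/(2a)
x* = (-9.5776 + 2)/(2*1) = -3.7888
f*(-9.5776) = (y-b)^2/(4a) = (-9.5776 + 2)^2/(4*1)
= 57.42/4 = 14.355


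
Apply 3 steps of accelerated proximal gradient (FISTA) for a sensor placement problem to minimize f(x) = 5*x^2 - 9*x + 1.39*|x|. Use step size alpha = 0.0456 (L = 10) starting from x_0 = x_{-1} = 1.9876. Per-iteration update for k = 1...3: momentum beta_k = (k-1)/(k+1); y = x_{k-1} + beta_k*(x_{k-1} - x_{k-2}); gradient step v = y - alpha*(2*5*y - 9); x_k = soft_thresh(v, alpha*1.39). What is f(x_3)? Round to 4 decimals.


FISTA on f(x) = 5*x^2 - 9*x + 1.39*|x|
L = 10, alpha = 0.0456
Iteration 1: beta = 0.0, y = 1.9876 + 0.0*(1.9876 - 1.9876) = 1.9876
  grad(y) = 10.876, v = y - alpha*grad = 1.4917
  prox(v) = soft_thresh(1.4917, 0.0634) = 1.4283
Iteration 2: beta = 0.3333, y = 1.4283 + 0.3333*(1.4283 - 1.9876) = 1.2418
  grad(y) = 3.4183, v = y - alpha*grad = 1.086
  prox(v) = soft_thresh(1.086, 0.0634) = 1.0226
Iteration 3: beta = 0.5, y = 1.0226 + 0.5*(1.0226 - 1.4283) = 0.8197
  grad(y) = -0.8028, v = y - alpha*grad = 0.8563
  prox(v) = soft_thresh(0.8563, 0.0634) = 0.7929
f(x_3) = 5*0.7929^2 - 9*0.7929 + 1.39*|0.7929| = -2.8905


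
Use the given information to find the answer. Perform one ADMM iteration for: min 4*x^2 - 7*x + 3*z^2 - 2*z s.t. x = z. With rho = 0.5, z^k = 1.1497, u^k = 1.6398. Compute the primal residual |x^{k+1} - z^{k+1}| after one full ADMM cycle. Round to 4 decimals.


ADMM iteration with rho = 0.5, z^k = 1.1497, u^k = 1.6398
Step 1: x-update.
Minimize 4*x^2 - 7*x + (0.5/2)*(x - 1.1497 + 1.6398)^2
FOC: (2*4 + 0.5)*x = 7 + 0.5*(1.1497 - 1.6398)
x^{k+1} = 0.7947
Step 2: z-update.
Minimize 3*z^2 - 2*z + (0.5/2)*(0.7947 - z + 1.6398)^2
FOC: (2*3 + 0.5)*z = 2 + 0.5*(0.7947 + 1.6398)
z^{k+1} = 0.495
Step 3: u-update.
u^{k+1} = 1.6398 + 0.7947 - 0.495 = 1.9395
Step 4: Primal residual = |0.7947 - 0.495| = 0.2997


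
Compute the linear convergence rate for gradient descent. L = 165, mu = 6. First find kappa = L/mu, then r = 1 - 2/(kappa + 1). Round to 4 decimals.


Step 1: Compute the condition number.
kappa = L/mu = 165/6 = 27.5
Step 2: Compute the convergence rate.
r = 1 - 2/(kappa + 1) = 1 - 2*mu/(L + mu) = (L - mu)/(L + mu) = 159/171 = 0.9298


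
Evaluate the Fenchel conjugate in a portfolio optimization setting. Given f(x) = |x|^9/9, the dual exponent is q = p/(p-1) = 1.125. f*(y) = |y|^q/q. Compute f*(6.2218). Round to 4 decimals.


The conjugate exponent q satisfies 1/p + 1/q = 1.
p = 9, so q = 9/(9 - 1) = 1.125
|y|^q = 6.2218^1.125 = 7.8191
f*(6.2218) = 7.8191 / 1.125 = 6.9503


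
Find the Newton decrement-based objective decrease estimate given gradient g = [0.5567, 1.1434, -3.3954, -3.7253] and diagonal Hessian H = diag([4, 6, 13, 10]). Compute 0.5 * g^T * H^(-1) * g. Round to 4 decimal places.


Step 1: H is diagonal, so H^(-1) * g = [0.1392, 0.1906, -0.2612, -0.3725].
Step 2: g^T H^(-1) g = sum_i g_i^2 / H_ii
  = (0.5567)^2/4 + (1.1434)^2/6 + (-3.3954)^2/13 + (-3.7253)^2/10
  = 0.0775 + 0.2179 + 0.8868 + 1.3878 = 2.57
Step 3: Objective decrease = 0.5 * g^T H^(-1) g = 1.285


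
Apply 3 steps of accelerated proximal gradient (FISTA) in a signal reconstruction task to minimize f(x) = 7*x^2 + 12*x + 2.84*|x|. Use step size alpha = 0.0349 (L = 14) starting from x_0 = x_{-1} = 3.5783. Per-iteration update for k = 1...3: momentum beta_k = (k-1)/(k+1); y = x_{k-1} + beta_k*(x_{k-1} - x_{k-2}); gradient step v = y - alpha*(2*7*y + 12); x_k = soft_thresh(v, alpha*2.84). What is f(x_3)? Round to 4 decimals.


FISTA on f(x) = 7*x^2 + 12*x + 2.84*|x|
L = 14, alpha = 0.0349
Iteration 1: beta = 0.0, y = 3.5783 + 0.0*(3.5783 - 3.5783) = 3.5783
  grad(y) = 62.0962, v = y - alpha*grad = 1.4111
  prox(v) = soft_thresh(1.4111, 0.0991) = 1.312
Iteration 2: beta = 0.3333, y = 1.312 + 0.3333*(1.312 - 3.5783) = 0.5566
  grad(y) = 19.7924, v = y - alpha*grad = -0.1342
  prox(v) = soft_thresh(-0.1342, 0.0991) = -0.035
Iteration 3: beta = 0.5, y = -0.035 + 0.5*(-0.035 - 1.312) = -0.7086
  grad(y) = 2.08, v = y - alpha*grad = -0.7812
  prox(v) = soft_thresh(-0.7812, 0.0991) = -0.682
f(x_3) = 7*(-0.682)^2 + 12*(-0.682) + 2.84*|-0.682| = -2.9912


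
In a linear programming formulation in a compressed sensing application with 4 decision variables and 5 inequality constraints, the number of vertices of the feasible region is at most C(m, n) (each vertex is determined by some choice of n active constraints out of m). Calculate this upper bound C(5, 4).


Each vertex corresponds to some choice of n active constraints out of m, so the number of vertices is at most C(m, n) = m! / (n!(m-n)!).
m = 5, n = 4
Numerator: 5 * 4 * 3 * 2
Denominator: 4! = 24
C(5, 4) = 5


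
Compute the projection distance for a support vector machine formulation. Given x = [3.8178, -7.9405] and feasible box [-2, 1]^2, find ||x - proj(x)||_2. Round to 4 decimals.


Project each component onto [-2, 1].
clip(3.8178) = 1.0, clip(-7.9405) = -2.0
Projection = [1.0, -2.0]
Squared diffs: [7.94, 35.2895]
Distance = sqrt(43.2295) = 6.5749


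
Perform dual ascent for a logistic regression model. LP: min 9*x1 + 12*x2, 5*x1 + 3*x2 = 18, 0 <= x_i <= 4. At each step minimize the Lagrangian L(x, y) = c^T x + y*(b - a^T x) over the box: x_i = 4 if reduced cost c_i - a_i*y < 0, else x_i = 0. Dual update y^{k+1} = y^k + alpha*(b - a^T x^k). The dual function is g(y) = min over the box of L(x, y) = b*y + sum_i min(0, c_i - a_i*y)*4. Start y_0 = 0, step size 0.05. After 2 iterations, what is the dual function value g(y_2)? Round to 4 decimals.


Dual ascent for LP: min 9*x1 + 12*x2, 5*x1 + 3*x2 = 18, 0 <= x_i <= 4
Step 1: y^k = 0.0, reduced costs: (9.0, 12.0)
  x^k = (0.0, 0.0), subgradient = b - a^T x = 18.0
  y^{k+1} = 0.0 + 0.05*18.0 = 0.9
Step 2: y^k = 0.9, reduced costs: (4.5, 9.3)
  x^k = (0.0, 0.0), subgradient = b - a^T x = 18.0
  y^{k+1} = 0.9 + 0.05*18.0 = 1.8
Dual objective at y_2 = 1.8: reduced costs (0.0, 6.6), box minimizer x = (0.0, 0.0)
g(y_2) = b*y + (c1 - a1*y)*x1 + (c2 - a2*y)*x2 = 18*1.8 + 0.0*0.0 + 6.6*0.0 = 32.4 + 0.0 + 0.0 = 32.4


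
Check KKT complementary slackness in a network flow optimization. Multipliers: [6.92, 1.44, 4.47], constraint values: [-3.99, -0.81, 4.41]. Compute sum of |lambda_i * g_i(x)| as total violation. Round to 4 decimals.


KKT complementary slackness check:
lambda_1 * g_1 = 6.92 * -3.99 = -27.6108
lambda_2 * g_2 = 1.44 * -0.81 = -1.1664
lambda_3 * g_3 = 4.47 * 4.41 = 19.7127
Total violation = 27.6108 + 1.1664 + 19.7127 = 48.4899


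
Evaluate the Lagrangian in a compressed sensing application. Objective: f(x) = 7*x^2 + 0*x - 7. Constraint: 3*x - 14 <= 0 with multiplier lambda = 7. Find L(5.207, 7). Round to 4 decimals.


Step 1: Evaluate f(x).
f(5.207) = 7*5.207^2 + 0*5.207 - 7 = 182.7899
Step 2: Evaluate g(x).
g(5.207) = 3*5.207 - 14 = 1.621
Step 3: Compute Lagrangian.
L = 182.7899 + 7*1.621 = 194.1369


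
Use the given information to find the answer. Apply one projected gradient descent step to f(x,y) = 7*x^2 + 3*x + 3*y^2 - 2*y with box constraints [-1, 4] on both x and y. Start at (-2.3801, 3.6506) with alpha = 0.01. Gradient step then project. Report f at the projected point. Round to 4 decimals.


Step 1: Compute gradient at (-2.3801, 3.6506).
grad_x = 2*7*-2.3801 + 3 = -30.3214
grad_y = 2*3*3.6506 - 2 = 19.9036
Step 2: Gradient step.
x_raw = -2.3801 - 0.01*-30.3214 = -2.0769
y_raw = 3.6506 - 0.01*19.9036 = 3.4516
Step 3: Project onto [-1, 4].
x_proj = clip(-2.0769) = -1.0
y_proj = clip(3.4516) = 3.4516
Step 4: Evaluate f.
f(-1.0, 3.4516) = 32.8368


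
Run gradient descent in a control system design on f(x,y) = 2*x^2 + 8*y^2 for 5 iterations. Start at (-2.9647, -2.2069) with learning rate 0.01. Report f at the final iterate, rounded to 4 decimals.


Gradient descent on f(x,y) = 2*x^2 + 8*y^2.
Starting point: (-2.9647, -2.2069), alpha = 0.01
Step 1: grad_x = 2*2*-2.9647 = -11.8588, grad_y = 2*8*-2.2069 = -35.3104
  x_1 = -2.9647 - 0.01*-11.8588 = -2.8461
  y_1 = -2.2069 - 0.01*-35.3104 = -1.8538
Step 2: grad_x = 2*2*-2.8461 = -11.3844, grad_y = 2*8*-1.8538 = -29.6607
  x_2 = -2.8461 - 0.01*-11.3844 = -2.7323
  y_2 = -1.8538 - 0.01*-29.6607 = -1.5572
Step 3: grad_x = 2*2*-2.7323 = -10.9291, grad_y = 2*8*-1.5572 = -24.915
  x_3 = -2.7323 - 0.01*-10.9291 = -2.623
  y_3 = -1.5572 - 0.01*-24.915 = -1.308
Step 4: grad_x = 2*2*-2.623 = -10.4919, grad_y = 2*8*-1.308 = -20.9286
  x_4 = -2.623 - 0.01*-10.4919 = -2.5181
  y_4 = -1.308 - 0.01*-20.9286 = -1.0988
Step 5: grad_x = 2*2*-2.5181 = -10.0722, grad_y = 2*8*-1.0988 = -17.58
  x_5 = -2.5181 - 0.01*-10.0722 = -2.4173
  y_5 = -1.0988 - 0.01*-17.58 = -0.923
f(-2.4173, -0.923) = 2*(-2.4173)^2 + 8*(-0.923)^2 = 18.5017


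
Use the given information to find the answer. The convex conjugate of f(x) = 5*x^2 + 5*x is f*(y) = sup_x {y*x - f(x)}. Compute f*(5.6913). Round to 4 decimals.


f*(y) = sup_x {y*x - a*x^2 - b*x} = sup_x {(y-b)*x - a*x^2}
FOC: (y - b) - 2a*x = 0 => x* = (y - b)/(2a)
x* = (5.6913 - 5)/(2*5) = 0.0691
f*(5.6913) = (y-b)^2/(4a) = (5.6913 - 5)^2/(4*5)
= 0.4779/20 = 0.0239


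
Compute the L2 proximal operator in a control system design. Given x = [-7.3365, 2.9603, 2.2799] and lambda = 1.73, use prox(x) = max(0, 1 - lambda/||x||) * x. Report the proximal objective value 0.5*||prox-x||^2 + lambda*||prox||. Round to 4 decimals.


Step 1: Compute ||x||.
||x|| = 8.2332
Step 2: Compute scaling factor.
scale = max(0, 1 - 1.73/8.2332) = 0.7899
Step 3: prox(x) = [-5.7949, 2.3383, 1.8008]
||prox(x)|| = 6.5032
Step 4: Proximal objective.
0.5*||prox-x||^2 = 1.4965
lambda*||prox|| = 11.2505
Total = 12.747


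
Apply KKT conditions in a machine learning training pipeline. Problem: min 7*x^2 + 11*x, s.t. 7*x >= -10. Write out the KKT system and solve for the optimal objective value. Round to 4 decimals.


Step 1: Try lambda = 0 (constraint inactive).
Stationarity: 2*7*x + 11 = 0
x* = -11/(2*7) = -11/14 = -0.7857 (rounded; the exact value -11/14 is used below)
Check constraint: 7*-0.7857 = -5.4999 >= -10 -- satisfied.
Step 2: Compute optimal value.
f(x*) = 7*(-11/14)^2 + 11*(-11/14) = -4.3214


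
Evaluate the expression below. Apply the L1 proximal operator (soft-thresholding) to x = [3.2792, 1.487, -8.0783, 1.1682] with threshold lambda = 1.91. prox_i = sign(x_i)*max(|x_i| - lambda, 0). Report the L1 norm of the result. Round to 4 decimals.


Soft-thresholding with lambda = 1.91:
prox(3.2792) = sign(3.2792)*max(|3.2792| - 1.91, 0) = 1.3692
prox(1.487) = sign(1.487)*max(|1.487| - 1.91, 0) = 0.0
prox(-8.0783) = sign(-8.0783)*max(|-8.0783| - 1.91, 0) = -6.1683
prox(1.1682) = sign(1.1682)*max(|1.1682| - 1.91, 0) = 0.0
prox(x) = [1.3692, 0.0, -6.1683, 0.0]
||prox(x)||_1 = 1.3692 + 0.0 + 6.1683 + 0.0 = 7.5375


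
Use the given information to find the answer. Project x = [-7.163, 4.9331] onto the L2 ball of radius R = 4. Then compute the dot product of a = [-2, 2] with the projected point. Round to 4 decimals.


Step 1: Compute ||x|| (intermediates to 6 decimals).
||x|| = sqrt((-7.163)^2 + 4.9331^2) = 8.697358
Step 2: Project.
Since ||x|| > R, scale = R/||x|| = 4/8.697358 = 0.45991, proj(x) = scale * x
proj(x) = [-3.294335, 2.268782]
Step 3: Dot product.
a^T * proj(x) = -2*(-3.294335) + 2*2.268782 = 11.1262


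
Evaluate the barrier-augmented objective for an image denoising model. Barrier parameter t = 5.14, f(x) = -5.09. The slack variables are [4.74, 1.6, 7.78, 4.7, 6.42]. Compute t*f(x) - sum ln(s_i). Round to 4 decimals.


Step 1: Compute log-barrier.
ln values: [1.556, 0.47, 2.0516, 1.5476, 1.8594]
phi = -(1.556 + 0.47 + 2.0516 + 1.5476 + 1.8594) = -7.4846
Step 2: Compute augmented objective.
t*f(x) = 5.14*-5.09 = -26.1626
Total = -26.1626 - 7.4846 = -33.6472


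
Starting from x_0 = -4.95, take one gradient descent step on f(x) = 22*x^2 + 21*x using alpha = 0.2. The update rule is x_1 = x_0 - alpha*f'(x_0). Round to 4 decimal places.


We compute the gradient at x_0 and apply the update.
f'(x) = 44*x + 21
f'(-4.95) = 44*-4.95 + 21 = -196.8
x_1 = -4.95 - 0.2*-196.8 = 34.41


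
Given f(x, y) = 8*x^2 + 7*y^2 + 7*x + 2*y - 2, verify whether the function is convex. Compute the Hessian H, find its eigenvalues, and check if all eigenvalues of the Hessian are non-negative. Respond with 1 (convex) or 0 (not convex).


The Hessian of f(x,y) = 8*x^2 + 7*y^2 + 7*x + 2*y - 2 is:
H = [[16, 0], [0, 14]]
Trace = 16 + 14 = 30
Determinant = 16*14 - (0)^2 = 224
Discriminant = (30)^2 - 4*224 = 4.0
Eigenvalues: lambda_1 = 14.0, lambda_2 = 16.0
The function is convex.

1


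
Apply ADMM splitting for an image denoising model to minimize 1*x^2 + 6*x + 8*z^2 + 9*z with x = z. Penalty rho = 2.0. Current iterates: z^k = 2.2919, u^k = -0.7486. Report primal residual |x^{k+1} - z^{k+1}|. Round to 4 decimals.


ADMM iteration with rho = 2.0, z^k = 2.2919, u^k = -0.7486
Step 1: x-update.
Minimize 1*x^2 + 6*x + (2.0/2)*(x - 2.2919 - 0.7486)^2
FOC: (2*1 + 2.0)*x = -6 + 2.0*(2.2919 + 0.7486)
x^{k+1} = 0.0203
Step 2: z-update.
Minimize 8*z^2 + 9*z + (2.0/2)*(0.0203 - z - 0.7486)^2
FOC: (2*8 + 2.0)*z = -9 + 2.0*(0.0203 - 0.7486)
z^{k+1} = -0.5809
Step 3: u-update.
u^{k+1} = -0.7486 + 0.0203 + 0.5809 = -0.1474
Step 4: Primal residual = |0.0203 + 0.5809| = 0.6012


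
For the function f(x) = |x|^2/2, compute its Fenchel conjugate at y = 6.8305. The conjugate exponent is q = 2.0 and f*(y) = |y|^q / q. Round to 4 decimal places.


The conjugate exponent q satisfies 1/p + 1/q = 1.
p = 2, so q = 2/(2 - 1) = 2.0
|y|^q = 6.8305^2.0 = 46.6557
f*(6.8305) = 46.6557 / 2.0 = 23.3279


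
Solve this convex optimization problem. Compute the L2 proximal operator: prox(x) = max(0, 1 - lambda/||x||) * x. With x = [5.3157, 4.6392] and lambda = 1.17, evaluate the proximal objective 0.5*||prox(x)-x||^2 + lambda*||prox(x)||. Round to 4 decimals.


Step 1: Compute ||x||.
||x|| = 7.0554
Step 2: Compute scaling factor.
scale = max(0, 1 - 1.17/7.0554) = 0.8342
Step 3: prox(x) = [4.4342, 3.8699]
||prox(x)|| = 5.8854
Step 4: Proximal objective.
0.5*||prox-x||^2 = 0.6845
lambda*||prox|| = 6.8859
Total = 7.5704


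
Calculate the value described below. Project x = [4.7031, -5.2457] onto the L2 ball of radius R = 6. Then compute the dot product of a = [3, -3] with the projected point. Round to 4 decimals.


Step 1: Compute ||x|| (intermediates to 6 decimals).
||x|| = sqrt(4.7031^2 + (-5.2457)^2) = 7.045319
Step 2: Project.
Since ||x|| > R, scale = R/||x|| = 6/7.045319 = 0.851629, proj(x) = scale * x
proj(x) = [4.005296, -4.46739]
Step 3: Dot product.
a^T * proj(x) = 3*4.005296 - 3*(-4.46739) = 25.4181


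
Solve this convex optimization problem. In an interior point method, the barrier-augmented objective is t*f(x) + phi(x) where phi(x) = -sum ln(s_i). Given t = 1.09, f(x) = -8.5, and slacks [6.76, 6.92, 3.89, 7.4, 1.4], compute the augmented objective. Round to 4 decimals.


Step 1: Compute log-barrier.
ln values: [1.911, 1.9344, 1.3584, 2.0015, 0.3365]
phi = -(1.911 + 1.9344 + 1.3584 + 2.0015 + 0.3365) = -7.5418
Step 2: Compute augmented objective.
t*f(x) = 1.09*-8.5 = -9.265
Total = -9.265 - 7.5418 = -16.8068


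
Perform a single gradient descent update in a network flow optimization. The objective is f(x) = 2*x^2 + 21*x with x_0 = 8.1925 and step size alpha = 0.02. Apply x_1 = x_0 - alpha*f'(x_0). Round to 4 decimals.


We compute the gradient at x_0 and apply the update.
f'(x) = 4*x + 21
f'(8.1925) = 4*8.1925 + 21 = 53.77
x_1 = 8.1925 - 0.02*53.77 = 7.1171


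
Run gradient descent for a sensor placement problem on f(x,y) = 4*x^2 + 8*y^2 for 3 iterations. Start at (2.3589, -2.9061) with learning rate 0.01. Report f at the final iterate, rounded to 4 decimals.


Gradient descent on f(x,y) = 4*x^2 + 8*y^2.
Starting point: (2.3589, -2.9061), alpha = 0.01
Step 1: grad_x = 2*4*2.3589 = 18.8712, grad_y = 2*8*-2.9061 = -46.4976
  x_1 = 2.3589 - 0.01*18.8712 = 2.1702
  y_1 = -2.9061 - 0.01*-46.4976 = -2.4411
Step 2: grad_x = 2*4*2.1702 = 17.3615, grad_y = 2*8*-2.4411 = -39.058
  x_2 = 2.1702 - 0.01*17.3615 = 1.9966
  y_2 = -2.4411 - 0.01*-39.058 = -2.0505
Step 3: grad_x = 2*4*1.9966 = 15.9726, grad_y = 2*8*-2.0505 = -32.8087
  x_3 = 1.9966 - 0.01*15.9726 = 1.8368
  y_3 = -2.0505 - 0.01*-32.8087 = -1.7225
f(1.8368, -1.7225) = 4*1.8368^2 + 8*(-1.7225)^2 = 37.2309


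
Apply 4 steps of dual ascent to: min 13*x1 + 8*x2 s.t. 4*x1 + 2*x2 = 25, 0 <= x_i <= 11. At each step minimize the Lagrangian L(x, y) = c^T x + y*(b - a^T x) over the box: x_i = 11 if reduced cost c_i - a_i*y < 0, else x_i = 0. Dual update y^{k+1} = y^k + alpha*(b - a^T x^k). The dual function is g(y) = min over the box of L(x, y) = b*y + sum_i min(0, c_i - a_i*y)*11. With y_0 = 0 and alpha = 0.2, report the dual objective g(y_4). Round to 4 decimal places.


Dual ascent for LP: min 13*x1 + 8*x2, 4*x1 + 2*x2 = 25, 0 <= x_i <= 11
Step 1: y^k = 0.0, reduced costs: (13.0, 8.0)
  x^k = (0.0, 0.0), subgradient = b - a^T x = 25.0
  y^{k+1} = 0.0 + 0.2*25.0 = 5.0
Step 2: y^k = 5.0, reduced costs: (-7.0, -2.0)
  x^k = (11.0, 11.0), subgradient = b - a^T x = -41.0
  y^{k+1} = 5.0 + 0.2*-41.0 = -3.2
Step 3: y^k = -3.2, reduced costs: (25.8, 14.4)
  x^k = (0.0, 0.0), subgradient = b - a^T x = 25.0
  y^{k+1} = -3.2 + 0.2*25.0 = 1.8
Step 4: y^k = 1.8, reduced costs: (5.8, 4.4)
  x^k = (0.0, 0.0), subgradient = b - a^T x = 25.0
  y^{k+1} = 1.8 + 0.2*25.0 = 6.8
Dual objective at y_4 = 6.8: reduced costs (-14.2, -5.6), box minimizer x = (11.0, 11.0)
g(y_4) = b*y + (c1 - a1*y)*x1 + (c2 - a2*y)*x2 = 25*6.8 + (-14.2)*11.0 + (-5.6)*11.0 = 170.0 - 156.2 - 61.6 = -47.8


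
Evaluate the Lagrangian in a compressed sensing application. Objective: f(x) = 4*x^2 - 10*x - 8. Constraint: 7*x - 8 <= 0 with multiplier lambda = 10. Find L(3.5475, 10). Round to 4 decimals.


Step 1: Evaluate f(x).
f(3.5475) = 4*3.5475^2 - 10*3.5475 - 8 = 6.864
Step 2: Evaluate g(x).
g(3.5475) = 7*3.5475 - 8 = 16.8325
Step 3: Compute Lagrangian.
L = 6.864 + 10*16.8325 = 175.189


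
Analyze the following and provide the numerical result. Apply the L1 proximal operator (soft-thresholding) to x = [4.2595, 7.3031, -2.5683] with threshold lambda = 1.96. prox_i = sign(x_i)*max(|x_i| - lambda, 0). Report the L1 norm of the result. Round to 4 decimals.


Soft-thresholding with lambda = 1.96:
prox(4.2595) = sign(4.2595)*max(|4.2595| - 1.96, 0) = 2.2995
prox(7.3031) = sign(7.3031)*max(|7.3031| - 1.96, 0) = 5.3431
prox(-2.5683) = sign(-2.5683)*max(|-2.5683| - 1.96, 0) = -0.6083
prox(x) = [2.2995, 5.3431, -0.6083]
||prox(x)||_1 = 2.2995 + 5.3431 + 0.6083 = 8.2509


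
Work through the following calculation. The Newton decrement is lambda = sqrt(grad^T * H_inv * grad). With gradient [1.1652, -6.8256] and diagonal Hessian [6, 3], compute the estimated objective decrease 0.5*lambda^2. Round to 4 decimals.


Step 1: H is diagonal, so H^(-1) * g = [0.1942, -2.2752].
Step 2: g^T H^(-1) g = sum_i g_i^2 / H_ii
  = (1.1652)^2/6 + (-6.8256)^2/3
  = 0.2263 + 15.5296 = 15.7559
Step 3: Objective decrease = 0.5 * g^T H^(-1) g = 7.8779


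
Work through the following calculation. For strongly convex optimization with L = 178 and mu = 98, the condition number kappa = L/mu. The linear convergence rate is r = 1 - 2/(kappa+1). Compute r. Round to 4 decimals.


Step 1: Compute the condition number.
kappa = L/mu = 178/98 = 1.8163
Step 2: Compute the convergence rate.
r = 1 - 2/(kappa + 1) = 1 - 2*mu/(L + mu) = (L - mu)/(L + mu) = 80/276 = 0.2899


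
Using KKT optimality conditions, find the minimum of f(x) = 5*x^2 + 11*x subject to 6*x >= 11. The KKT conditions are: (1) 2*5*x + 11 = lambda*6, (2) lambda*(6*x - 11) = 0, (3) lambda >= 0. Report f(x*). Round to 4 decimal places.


Step 1: Try lambda = 0 (constraint inactive).
x_unc = -11/(2*5) = -1.1
Check: 6*-1.1 = -6.6 < 11 -- violated!
Step 2: Constraint must be active: 6*x = 11
x* = 11/6 = 1.8333 (rounded; the exact value 11/6 is used below)
lambda = (2*5*(11/6) + 11)/6 = 4.8889
Step 3: Compute optimal value.
f(x*) = 5*(11/6)^2 + 11*(11/6) = 36.9722


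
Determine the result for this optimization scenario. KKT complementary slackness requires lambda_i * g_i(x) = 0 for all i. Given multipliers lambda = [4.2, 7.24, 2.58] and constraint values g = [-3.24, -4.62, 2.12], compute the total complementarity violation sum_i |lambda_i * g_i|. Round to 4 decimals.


KKT complementary slackness check:
lambda_1 * g_1 = 4.2 * -3.24 = -13.608
lambda_2 * g_2 = 7.24 * -4.62 = -33.4488
lambda_3 * g_3 = 2.58 * 2.12 = 5.4696
Total violation = 13.608 + 33.4488 + 5.4696 = 52.5264
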